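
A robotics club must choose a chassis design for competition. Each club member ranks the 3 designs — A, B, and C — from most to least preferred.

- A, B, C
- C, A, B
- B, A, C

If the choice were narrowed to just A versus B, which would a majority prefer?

A

Ballots ranking A above B: 2.
Ballots ranking B above A: 1.
A wins the head-to-head, 2–1.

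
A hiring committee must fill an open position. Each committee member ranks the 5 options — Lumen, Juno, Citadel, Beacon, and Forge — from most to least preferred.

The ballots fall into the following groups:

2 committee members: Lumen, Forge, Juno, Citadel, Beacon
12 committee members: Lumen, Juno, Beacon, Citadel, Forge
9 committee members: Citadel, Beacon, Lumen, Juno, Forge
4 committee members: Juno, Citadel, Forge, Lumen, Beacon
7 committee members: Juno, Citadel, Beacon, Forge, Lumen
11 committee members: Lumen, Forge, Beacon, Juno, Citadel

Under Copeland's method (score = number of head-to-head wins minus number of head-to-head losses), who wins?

Lumen

Pairwise results:
  Lumen vs Juno: Lumen wins 34–11.
  Lumen vs Citadel: Lumen wins 25–20.
  Lumen vs Beacon: Lumen wins 29–16.
  Lumen vs Forge: Lumen wins 34–11.
  Juno vs Citadel: Juno wins 36–9.
  Juno vs Beacon: Juno wins 25–20.
  Juno vs Forge: Juno wins 32–13.
  Citadel vs Beacon: Beacon wins 23–22.
  Citadel vs Forge: Citadel wins 32–13.
  Beacon vs Forge: Beacon wins 28–17.
Copeland scores (wins − losses):
  Lumen: 4 − 0 = 4
  Juno: 3 − 1 = 2
  Citadel: 1 − 3 = -2
  Beacon: 2 − 2 = 0
  Forge: 0 − 4 = -4
Lumen has the best Copeland score.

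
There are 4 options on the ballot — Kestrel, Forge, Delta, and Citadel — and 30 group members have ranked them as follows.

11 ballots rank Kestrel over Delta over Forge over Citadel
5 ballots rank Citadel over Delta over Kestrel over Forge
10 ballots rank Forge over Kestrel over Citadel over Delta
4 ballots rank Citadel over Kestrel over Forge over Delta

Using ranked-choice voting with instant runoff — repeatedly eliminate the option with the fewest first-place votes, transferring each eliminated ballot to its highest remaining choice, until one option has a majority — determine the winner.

Kestrel

Round 1: Kestrel 11, Forge 10, Citadel 9, Delta 0. Delta has the fewest and is eliminated.
Round 2: Kestrel 11, Forge 10, Citadel 9. Citadel has the fewest and is eliminated.
Round 3: Kestrel 20, Forge 10. Kestrel has a majority.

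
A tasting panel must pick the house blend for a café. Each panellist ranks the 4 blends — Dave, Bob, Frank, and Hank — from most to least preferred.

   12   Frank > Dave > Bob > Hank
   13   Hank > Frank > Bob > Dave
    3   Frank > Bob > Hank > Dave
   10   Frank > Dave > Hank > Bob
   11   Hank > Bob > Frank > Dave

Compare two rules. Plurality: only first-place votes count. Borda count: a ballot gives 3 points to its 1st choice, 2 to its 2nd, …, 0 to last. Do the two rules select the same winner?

Yes

Plurality first-place counts: Dave 0, Bob 0, Frank 25, Hank 24 → Frank.
Borda totals: Dave 44, Bob 53, Frank 112, Hank 85 → Frank.
The two rules agree on Frank.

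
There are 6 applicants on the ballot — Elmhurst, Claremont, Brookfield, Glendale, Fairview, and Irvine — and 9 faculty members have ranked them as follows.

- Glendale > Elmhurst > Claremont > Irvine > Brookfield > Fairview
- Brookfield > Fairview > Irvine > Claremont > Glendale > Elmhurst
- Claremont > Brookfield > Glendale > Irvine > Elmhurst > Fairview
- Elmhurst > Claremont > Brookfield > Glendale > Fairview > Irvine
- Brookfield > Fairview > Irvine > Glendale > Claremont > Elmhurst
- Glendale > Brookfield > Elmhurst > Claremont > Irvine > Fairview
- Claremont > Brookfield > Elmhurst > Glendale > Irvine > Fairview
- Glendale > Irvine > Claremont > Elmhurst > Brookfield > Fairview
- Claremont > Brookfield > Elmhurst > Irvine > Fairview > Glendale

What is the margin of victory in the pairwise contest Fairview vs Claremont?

Ballots ranking Fairview above Claremont: 2.
Ballots ranking Claremont above Fairview: 7.
Claremont wins 7–2, a margin of 5.

5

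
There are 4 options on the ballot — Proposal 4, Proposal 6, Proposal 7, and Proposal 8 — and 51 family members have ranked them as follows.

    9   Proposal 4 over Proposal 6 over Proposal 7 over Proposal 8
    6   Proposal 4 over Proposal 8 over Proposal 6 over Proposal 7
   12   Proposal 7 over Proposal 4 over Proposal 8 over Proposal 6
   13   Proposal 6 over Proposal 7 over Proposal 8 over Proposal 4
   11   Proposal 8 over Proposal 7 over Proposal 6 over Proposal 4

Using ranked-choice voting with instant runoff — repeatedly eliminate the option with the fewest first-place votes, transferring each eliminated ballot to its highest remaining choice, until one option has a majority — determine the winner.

Proposal 7

Round 1: Proposal 4 15, Proposal 6 13, Proposal 7 12, Proposal 8 11. Proposal 8 has the fewest and is eliminated.
Round 2: Proposal 7 23, Proposal 4 15, Proposal 6 13. Proposal 6 has the fewest and is eliminated.
Round 3: Proposal 7 36, Proposal 4 15. Proposal 7 has a majority.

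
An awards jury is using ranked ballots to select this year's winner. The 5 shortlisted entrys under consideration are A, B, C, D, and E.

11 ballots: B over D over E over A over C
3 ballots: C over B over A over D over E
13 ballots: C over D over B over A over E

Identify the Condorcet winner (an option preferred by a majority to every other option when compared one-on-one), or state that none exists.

C

Head-to-head results (27 voters total):
A vs B: B wins 27–0.
A vs C: C wins 16–11.
A vs D: D wins 24–3.
A vs E: A wins 16–11.
B vs C: C wins 16–11.
B vs D: B wins 14–13.
B vs E: B wins 27–0.
C vs D: C wins 16–11.
C vs E: C wins 16–11.
D vs E: D wins 27–0.
C beats each rival — A (16–11), B (16–11), D (16–11), E (16–11) — so C is the Condorcet winner.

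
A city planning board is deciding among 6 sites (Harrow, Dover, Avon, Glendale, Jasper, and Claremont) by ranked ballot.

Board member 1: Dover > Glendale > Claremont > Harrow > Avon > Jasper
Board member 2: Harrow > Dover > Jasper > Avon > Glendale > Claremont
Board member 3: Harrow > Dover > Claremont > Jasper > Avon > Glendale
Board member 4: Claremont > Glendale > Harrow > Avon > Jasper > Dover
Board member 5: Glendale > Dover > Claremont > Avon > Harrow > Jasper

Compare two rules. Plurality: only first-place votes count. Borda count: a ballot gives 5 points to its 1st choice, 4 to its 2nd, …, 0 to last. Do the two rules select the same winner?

Plurality first-place counts: Harrow 2, Dover 1, Avon 0, Glendale 1, Jasper 0, Claremont 1 → Harrow.
Borda totals: Harrow 16, Dover 17, Avon 8, Glendale 14, Jasper 6, Claremont 14 → Dover.
The two rules disagree: plurality picks Harrow, Borda picks Dover.

No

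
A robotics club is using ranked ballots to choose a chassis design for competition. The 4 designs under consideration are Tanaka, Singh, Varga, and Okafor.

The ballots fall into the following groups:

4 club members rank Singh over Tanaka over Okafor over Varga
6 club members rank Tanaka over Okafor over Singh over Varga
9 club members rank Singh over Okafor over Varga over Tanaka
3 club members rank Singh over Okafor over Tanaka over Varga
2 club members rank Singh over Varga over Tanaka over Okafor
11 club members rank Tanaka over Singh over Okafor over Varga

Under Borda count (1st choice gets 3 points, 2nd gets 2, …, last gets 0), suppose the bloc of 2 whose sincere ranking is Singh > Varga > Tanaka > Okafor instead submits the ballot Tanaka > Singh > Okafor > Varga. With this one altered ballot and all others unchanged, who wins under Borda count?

Singh

Borda totals with the altered ballot: Tanaka 68, Singh 80, Varga 9, Okafor 53.
The winner is unchanged: still Singh.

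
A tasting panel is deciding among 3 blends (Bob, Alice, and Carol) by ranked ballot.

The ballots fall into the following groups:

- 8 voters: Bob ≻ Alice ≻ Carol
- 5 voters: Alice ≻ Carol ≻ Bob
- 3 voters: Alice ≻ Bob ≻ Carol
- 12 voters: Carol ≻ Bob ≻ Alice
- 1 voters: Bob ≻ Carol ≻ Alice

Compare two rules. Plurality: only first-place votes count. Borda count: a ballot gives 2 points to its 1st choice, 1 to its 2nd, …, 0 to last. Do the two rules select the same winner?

No

Plurality first-place counts: Bob 9, Alice 8, Carol 12 → Carol.
Borda totals: Bob 33, Alice 24, Carol 30 → Bob.
The two rules disagree: plurality picks Carol, Borda picks Bob.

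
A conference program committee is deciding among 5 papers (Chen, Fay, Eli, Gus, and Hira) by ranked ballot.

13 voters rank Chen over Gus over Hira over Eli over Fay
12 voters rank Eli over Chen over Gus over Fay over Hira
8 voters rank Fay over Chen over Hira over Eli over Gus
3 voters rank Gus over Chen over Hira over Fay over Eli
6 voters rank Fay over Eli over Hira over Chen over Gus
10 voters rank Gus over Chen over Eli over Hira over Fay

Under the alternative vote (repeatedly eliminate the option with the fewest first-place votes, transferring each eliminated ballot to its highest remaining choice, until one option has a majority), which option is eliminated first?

Hira

Round 1: Fay 14, Chen 13, Gus 13, Eli 12, Hira 0. Hira has the fewest and is eliminated.
Round 2: Fay 14, Chen 13, Gus 13, Eli 12. Eli has the fewest and is eliminated.
Round 3: Chen 25, Fay 14, Gus 13. Gus has the fewest and is eliminated.
Round 4: Chen 38, Fay 14. Chen has a majority.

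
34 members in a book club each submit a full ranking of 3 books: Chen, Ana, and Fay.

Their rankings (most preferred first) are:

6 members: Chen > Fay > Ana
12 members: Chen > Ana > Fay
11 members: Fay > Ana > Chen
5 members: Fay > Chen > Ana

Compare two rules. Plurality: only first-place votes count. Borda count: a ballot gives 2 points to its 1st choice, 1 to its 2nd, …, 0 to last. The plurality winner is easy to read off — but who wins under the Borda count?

Plurality first-place counts: Chen 18, Ana 0, Fay 16 → Chen.
Borda totals: Chen 41, Ana 23, Fay 38 → Chen.

Chen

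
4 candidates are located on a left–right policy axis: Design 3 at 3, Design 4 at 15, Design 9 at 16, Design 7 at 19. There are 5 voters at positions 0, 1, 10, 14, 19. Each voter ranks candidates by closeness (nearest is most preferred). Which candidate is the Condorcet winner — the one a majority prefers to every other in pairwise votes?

Design 4

With single-peaked preferences on a line, the Condorcet winner is the candidate closest to the median voter.
The median voter (position 10) is closest to Design 4 at 15.
Check: Design 4 vs Design 9 — voters closer to Design 4: 4 of 5.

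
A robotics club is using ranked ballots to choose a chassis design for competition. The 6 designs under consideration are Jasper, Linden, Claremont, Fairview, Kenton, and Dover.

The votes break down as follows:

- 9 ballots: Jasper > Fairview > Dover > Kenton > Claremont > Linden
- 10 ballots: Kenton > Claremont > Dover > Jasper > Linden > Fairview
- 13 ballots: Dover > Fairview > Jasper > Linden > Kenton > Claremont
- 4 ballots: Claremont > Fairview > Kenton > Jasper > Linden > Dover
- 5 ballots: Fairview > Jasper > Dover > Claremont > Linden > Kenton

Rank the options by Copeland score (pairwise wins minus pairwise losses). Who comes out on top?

Pairwise results:
  Jasper vs Linden: Jasper wins 41–0.
  Jasper vs Claremont: Jasper wins 27–14.
  Jasper vs Fairview: Fairview wins 22–19.
  Jasper vs Kenton: Jasper wins 27–14.
  Jasper vs Dover: Dover wins 23–18.
  Linden vs Claremont: Claremont wins 28–13.
  Linden vs Fairview: Fairview wins 31–10.
  Linden vs Kenton: Kenton wins 23–18.
  Linden vs Dover: Dover wins 37–4.
  Claremont vs Fairview: Fairview wins 27–14.
  Claremont vs Kenton: Kenton wins 32–9.
  Claremont vs Dover: Dover wins 27–14.
  Fairview vs Kenton: Fairview wins 31–10.
  Fairview vs Dover: Dover wins 23–18.
  Kenton vs Dover: Dover wins 27–14.
Copeland scores (wins − losses):
  Jasper: 3 − 2 = 1
  Linden: 0 − 5 = -5
  Claremont: 1 − 4 = -3
  Fairview: 4 − 1 = 3
  Kenton: 2 − 3 = -1
  Dover: 5 − 0 = 5
Dover has the best Copeland score.

Dover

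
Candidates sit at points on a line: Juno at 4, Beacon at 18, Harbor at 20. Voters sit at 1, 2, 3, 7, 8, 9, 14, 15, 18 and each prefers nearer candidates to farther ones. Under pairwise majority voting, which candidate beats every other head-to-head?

With single-peaked preferences on a line, the Condorcet winner is the candidate closest to the median voter.
The median voter (position 8) is closest to Juno at 4.
Check: Juno vs Beacon — voters closer to Juno: 6 of 9.

Juno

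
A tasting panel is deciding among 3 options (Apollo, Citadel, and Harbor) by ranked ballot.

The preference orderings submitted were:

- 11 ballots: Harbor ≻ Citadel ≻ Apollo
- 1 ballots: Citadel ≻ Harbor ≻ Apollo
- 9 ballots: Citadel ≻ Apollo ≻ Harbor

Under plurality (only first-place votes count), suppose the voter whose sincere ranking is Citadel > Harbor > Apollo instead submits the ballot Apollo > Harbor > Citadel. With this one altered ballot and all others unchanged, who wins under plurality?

First-place totals with the altered ballot: Apollo 1, Citadel 9, Harbor 11.
The winner is unchanged: still Harbor.

Harbor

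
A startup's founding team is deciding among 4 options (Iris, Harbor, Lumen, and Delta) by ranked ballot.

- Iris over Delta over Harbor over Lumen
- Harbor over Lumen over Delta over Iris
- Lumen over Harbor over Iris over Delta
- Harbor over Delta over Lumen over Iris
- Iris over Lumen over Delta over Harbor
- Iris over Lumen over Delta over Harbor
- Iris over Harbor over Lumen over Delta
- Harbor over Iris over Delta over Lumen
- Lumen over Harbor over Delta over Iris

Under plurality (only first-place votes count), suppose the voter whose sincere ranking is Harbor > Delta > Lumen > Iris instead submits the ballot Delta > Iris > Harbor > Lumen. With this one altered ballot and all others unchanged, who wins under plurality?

Iris

First-place totals with the altered ballot: Iris 4, Harbor 2, Lumen 2, Delta 1.
The winner is unchanged: still Iris.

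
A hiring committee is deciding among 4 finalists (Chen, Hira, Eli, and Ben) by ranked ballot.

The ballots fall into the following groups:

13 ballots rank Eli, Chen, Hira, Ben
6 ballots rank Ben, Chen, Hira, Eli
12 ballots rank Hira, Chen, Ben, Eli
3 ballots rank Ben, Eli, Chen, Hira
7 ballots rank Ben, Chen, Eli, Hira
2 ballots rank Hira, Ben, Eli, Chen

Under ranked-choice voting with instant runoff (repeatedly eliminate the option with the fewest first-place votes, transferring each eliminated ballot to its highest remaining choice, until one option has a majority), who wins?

Hira

Round 1: Ben 16, Hira 14, Eli 13, Chen 0. Chen has the fewest and is eliminated.
Round 2: Ben 16, Hira 14, Eli 13. Eli has the fewest and is eliminated.
Round 3: Hira 27, Ben 16. Hira has a majority.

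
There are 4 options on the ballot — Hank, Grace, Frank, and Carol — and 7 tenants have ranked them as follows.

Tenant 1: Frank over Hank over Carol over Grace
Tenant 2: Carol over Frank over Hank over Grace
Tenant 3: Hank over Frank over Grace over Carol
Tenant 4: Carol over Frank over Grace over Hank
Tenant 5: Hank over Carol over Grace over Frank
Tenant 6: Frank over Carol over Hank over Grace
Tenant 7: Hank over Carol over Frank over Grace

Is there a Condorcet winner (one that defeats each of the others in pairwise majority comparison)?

Head-to-head results (7 voters total):
Hank vs Grace: Hank wins 6–1.
Hank vs Frank: Frank wins 4–3.
Hank vs Carol: Hank wins 4–3.
Grace vs Frank: Frank wins 6–1.
Grace vs Carol: Carol wins 6–1.
Frank vs Carol: Carol wins 4–3.
No candidate beats all others: Hank beats Carol beats Frank beats Hank, a majority cycle.

No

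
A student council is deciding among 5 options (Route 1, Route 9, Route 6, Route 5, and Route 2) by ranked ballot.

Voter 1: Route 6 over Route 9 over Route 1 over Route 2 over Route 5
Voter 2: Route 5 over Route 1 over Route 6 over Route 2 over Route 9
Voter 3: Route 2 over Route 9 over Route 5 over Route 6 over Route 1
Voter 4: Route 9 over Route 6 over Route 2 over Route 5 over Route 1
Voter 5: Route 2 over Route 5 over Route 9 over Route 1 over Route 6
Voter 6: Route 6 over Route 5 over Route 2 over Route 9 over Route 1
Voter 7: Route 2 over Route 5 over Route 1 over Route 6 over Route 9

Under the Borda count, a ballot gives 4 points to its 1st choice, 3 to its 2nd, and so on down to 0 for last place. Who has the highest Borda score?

Borda scores:
  Route 1: 2 + 3 + 0 + 0 + 1 + 0 + 2 = 8
  Route 9: 3 + 0 + 3 + 4 + 2 + 1 + 0 = 13
  Route 6: 4 + 2 + 1 + 3 + 0 + 4 + 1 = 15
  Route 5: 0 + 4 + 2 + 1 + 3 + 3 + 3 = 16
  Route 2: 1 + 1 + 4 + 2 + 4 + 2 + 4 = 18
Route 2 has the highest total.

Route 2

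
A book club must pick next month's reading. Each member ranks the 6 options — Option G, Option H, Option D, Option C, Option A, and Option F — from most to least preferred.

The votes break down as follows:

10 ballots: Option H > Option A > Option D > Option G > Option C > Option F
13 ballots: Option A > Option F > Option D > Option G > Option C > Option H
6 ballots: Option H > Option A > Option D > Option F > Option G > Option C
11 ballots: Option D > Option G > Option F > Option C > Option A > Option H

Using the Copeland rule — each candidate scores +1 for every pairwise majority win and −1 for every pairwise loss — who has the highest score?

Pairwise results:
  Option G vs Option H: Option G wins 24–16.
  Option G vs Option D: Option D wins 40–0.
  Option G vs Option C: Option G wins 40–0.
  Option G vs Option A: Option A wins 29–11.
  Option G vs Option F: Option G wins 21–19.
  Option H vs Option D: Option D wins 24–16.
  Option H vs Option C: Option C wins 24–16.
  Option H vs Option A: Option A wins 24–16.
  Option H vs Option F: Option F wins 24–16.
  Option D vs Option C: Option D wins 40–0.
  Option D vs Option A: Option A wins 29–11.
  Option D vs Option F: Option D wins 27–13.
  Option C vs Option A: Option A wins 29–11.
  Option C vs Option F: Option F wins 30–10.
  Option A vs Option F: Option A wins 29–11.
Copeland scores (wins − losses):
  Option G: 3 − 2 = 1
  Option H: 0 − 5 = -5
  Option D: 4 − 1 = 3
  Option C: 1 − 4 = -3
  Option A: 5 − 0 = 5
  Option F: 2 − 3 = -1
Option A has the best Copeland score.

Option A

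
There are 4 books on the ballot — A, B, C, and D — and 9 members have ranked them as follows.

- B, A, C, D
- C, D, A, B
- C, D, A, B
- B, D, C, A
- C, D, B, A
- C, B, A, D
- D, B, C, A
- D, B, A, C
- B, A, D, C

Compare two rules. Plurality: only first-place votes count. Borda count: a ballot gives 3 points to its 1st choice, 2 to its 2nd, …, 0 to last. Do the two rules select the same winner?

No

Plurality first-place counts: A 0, B 3, C 4, D 2 → C.
Borda totals: A 8, B 16, C 15, D 15 → B.
The two rules disagree: plurality picks C, Borda picks B.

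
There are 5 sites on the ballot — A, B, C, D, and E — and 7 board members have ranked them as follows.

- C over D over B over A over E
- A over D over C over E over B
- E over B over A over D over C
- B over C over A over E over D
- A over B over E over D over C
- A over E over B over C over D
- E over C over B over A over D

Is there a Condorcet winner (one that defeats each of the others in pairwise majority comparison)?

No

Head-to-head results (7 voters total):
A vs B: B wins 4–3.
A vs C: A wins 4–3.
A vs D: A wins 6–1.
A vs E: A wins 5–2.
B vs C: B wins 4–3.
B vs D: B wins 5–2.
B vs E: E wins 4–3.
C vs D: C wins 4–3.
C vs E: E wins 4–3.
D vs E: E wins 5–2.
No candidate beats all others: A beats E beats B beats A, a majority cycle.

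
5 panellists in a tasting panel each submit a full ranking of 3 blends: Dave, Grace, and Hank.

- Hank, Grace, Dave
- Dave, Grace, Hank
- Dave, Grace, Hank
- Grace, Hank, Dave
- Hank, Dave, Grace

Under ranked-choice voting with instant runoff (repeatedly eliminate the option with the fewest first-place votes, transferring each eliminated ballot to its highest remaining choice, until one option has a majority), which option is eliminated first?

Grace

Round 1: Dave 2, Hank 2, Grace 1. Grace has the fewest and is eliminated.
Round 2: Hank 3, Dave 2. Hank has a majority.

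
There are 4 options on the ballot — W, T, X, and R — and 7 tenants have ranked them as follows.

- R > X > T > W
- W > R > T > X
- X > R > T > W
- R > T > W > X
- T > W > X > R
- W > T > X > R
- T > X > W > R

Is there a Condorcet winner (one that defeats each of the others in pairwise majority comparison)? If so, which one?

There is no Condorcet winner

Head-to-head results (7 voters total):
W vs T: T wins 5–2.
W vs X: W wins 4–3.
W vs R: W wins 4–3.
T vs X: T wins 5–2.
T vs R: R wins 4–3.
X vs R: X wins 4–3.
No candidate beats all others: W beats R beats T beats W, a majority cycle.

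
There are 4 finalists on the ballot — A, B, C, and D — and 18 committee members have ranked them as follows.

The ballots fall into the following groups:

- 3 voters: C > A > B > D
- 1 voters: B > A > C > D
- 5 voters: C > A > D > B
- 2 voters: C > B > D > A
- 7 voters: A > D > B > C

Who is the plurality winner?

C

First-place vote totals:
  A: 7
  B: 1
  C: 10
  D: 0
C has the most first-place votes.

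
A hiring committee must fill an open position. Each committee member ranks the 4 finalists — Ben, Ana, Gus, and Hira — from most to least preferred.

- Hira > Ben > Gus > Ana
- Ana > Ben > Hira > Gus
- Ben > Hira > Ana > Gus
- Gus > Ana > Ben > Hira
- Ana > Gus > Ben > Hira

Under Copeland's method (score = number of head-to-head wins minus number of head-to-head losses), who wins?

Pairwise results:
  Ben vs Ana: Ana wins 3–2.
  Ben vs Gus: Ben wins 3–2.
  Ben vs Hira: Ben wins 4–1.
  Ana vs Gus: Ana wins 3–2.
  Ana vs Hira: Ana wins 3–2.
  Gus vs Hira: Hira wins 3–2.
Copeland scores (wins − losses):
  Ben: 2 − 1 = 1
  Ana: 3 − 0 = 3
  Gus: 0 − 3 = -3
  Hira: 1 − 2 = -1
Ana has the best Copeland score.

Ana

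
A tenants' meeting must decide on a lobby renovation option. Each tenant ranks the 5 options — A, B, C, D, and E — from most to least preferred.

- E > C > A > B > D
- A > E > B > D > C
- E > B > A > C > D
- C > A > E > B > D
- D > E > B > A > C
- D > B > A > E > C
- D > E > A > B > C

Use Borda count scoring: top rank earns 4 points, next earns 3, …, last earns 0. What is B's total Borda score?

13

Borda scores:
  A: 2 + 4 + 2 + 3 + 1 + 2 + 2 = 16
  B: 1 + 2 + 3 + 1 + 2 + 3 + 1 = 13
  C: 3 + 0 + 1 + 4 + 0 + 0 + 0 = 8
  D: 0 + 1 + 0 + 0 + 4 + 4 + 4 = 13
  E: 4 + 3 + 4 + 2 + 3 + 1 + 3 = 20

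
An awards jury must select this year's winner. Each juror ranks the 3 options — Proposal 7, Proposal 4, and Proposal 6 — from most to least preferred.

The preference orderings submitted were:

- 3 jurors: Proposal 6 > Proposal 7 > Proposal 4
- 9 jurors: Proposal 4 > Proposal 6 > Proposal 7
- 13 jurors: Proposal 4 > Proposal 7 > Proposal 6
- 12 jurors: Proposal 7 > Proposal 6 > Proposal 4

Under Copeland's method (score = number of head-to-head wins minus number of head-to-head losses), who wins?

Proposal 4

Pairwise results:
  Proposal 7 vs Proposal 4: Proposal 4 wins 22–15.
  Proposal 7 vs Proposal 6: Proposal 7 wins 25–12.
  Proposal 4 vs Proposal 6: Proposal 4 wins 22–15.
Copeland scores (wins − losses):
  Proposal 7: 1 − 1 = 0
  Proposal 4: 2 − 0 = 2
  Proposal 6: 0 − 2 = -2
Proposal 4 has the best Copeland score.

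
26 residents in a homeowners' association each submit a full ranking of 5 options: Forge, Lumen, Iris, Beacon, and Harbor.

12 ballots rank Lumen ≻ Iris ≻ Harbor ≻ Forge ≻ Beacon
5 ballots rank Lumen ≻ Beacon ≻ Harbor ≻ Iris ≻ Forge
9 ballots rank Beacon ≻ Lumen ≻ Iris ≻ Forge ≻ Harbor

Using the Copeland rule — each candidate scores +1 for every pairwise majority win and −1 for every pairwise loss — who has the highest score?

Lumen

Pairwise results:
  Forge vs Lumen: Lumen wins 26–0.
  Forge vs Iris: Iris wins 26–0.
  Forge vs Beacon: Beacon wins 14–12.
  Forge vs Harbor: Harbor wins 17–9.
  Lumen vs Iris: Lumen wins 26–0.
  Lumen vs Beacon: Lumen wins 17–9.
  Lumen vs Harbor: Lumen wins 26–0.
  Iris vs Beacon: Beacon wins 14–12.
  Iris vs Harbor: Iris wins 21–5.
  Beacon vs Harbor: Beacon wins 14–12.
Copeland scores (wins − losses):
  Forge: 0 − 4 = -4
  Lumen: 4 − 0 = 4
  Iris: 2 − 2 = 0
  Beacon: 3 − 1 = 2
  Harbor: 1 − 3 = -2
Lumen has the best Copeland score.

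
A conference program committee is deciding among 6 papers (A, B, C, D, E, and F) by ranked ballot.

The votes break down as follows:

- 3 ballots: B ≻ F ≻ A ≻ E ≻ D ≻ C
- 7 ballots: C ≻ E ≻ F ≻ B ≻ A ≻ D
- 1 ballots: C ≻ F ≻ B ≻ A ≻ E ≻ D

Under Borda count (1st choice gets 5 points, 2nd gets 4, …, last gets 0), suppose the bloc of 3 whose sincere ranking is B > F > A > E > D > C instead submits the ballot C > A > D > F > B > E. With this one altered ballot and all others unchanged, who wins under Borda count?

C

Borda totals with the altered ballot: A 21, B 20, C 55, D 9, E 29, F 31.
The winner is unchanged: still C.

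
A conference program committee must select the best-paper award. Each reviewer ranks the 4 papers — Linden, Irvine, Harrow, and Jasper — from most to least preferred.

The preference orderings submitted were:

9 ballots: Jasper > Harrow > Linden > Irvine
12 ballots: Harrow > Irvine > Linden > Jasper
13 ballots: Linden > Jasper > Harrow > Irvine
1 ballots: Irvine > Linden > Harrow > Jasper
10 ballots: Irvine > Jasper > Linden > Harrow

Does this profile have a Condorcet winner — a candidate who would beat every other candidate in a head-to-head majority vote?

No

Head-to-head results (45 voters total):
Linden vs Irvine: Irvine wins 23–22.
Linden vs Harrow: Linden wins 24–21.
Linden vs Jasper: Linden wins 26–19.
Irvine vs Harrow: Harrow wins 34–11.
Irvine vs Jasper: Irvine wins 23–22.
Harrow vs Jasper: Jasper wins 32–13.
No candidate beats all others: Linden beats Harrow beats Irvine beats Linden, a majority cycle.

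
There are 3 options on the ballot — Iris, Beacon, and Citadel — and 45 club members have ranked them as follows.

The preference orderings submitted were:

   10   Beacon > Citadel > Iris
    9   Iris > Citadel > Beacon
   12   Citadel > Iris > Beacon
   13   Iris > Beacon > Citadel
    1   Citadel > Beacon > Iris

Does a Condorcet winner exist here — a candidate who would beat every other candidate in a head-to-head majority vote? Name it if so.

Head-to-head results (45 voters total):
Iris vs Beacon: Iris wins 34–11.
Iris vs Citadel: Citadel wins 23–22.
Beacon vs Citadel: Beacon wins 23–22.
No candidate beats all others: Iris beats Beacon beats Citadel beats Iris, a majority cycle.

There is no Condorcet winner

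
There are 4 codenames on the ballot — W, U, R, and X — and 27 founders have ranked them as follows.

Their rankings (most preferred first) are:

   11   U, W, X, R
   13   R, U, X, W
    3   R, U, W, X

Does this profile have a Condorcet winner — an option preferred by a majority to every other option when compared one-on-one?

Head-to-head results (27 voters total):
W vs U: U wins 27–0.
W vs R: R wins 16–11.
W vs X: W wins 14–13.
U vs R: R wins 16–11.
U vs X: U wins 27–0.
R vs X: R wins 16–11.
R beats each rival — W (16–11), U (16–11), X (16–11) — so R is the Condorcet winner.

Yes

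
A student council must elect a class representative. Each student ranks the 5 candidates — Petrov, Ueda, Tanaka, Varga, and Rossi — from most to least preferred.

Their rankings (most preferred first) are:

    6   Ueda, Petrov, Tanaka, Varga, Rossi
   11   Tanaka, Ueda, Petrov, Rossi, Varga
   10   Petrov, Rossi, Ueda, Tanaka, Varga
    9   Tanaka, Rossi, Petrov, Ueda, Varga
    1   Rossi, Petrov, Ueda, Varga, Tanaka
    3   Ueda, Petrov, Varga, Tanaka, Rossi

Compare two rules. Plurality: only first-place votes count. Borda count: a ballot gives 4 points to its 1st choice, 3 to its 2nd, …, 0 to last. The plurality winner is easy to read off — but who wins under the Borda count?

Petrov

Plurality first-place counts: Petrov 10, Ueda 9, Tanaka 20, Varga 0, Rossi 1 → Tanaka.
Borda totals: Petrov 110, Ueda 100, Tanaka 105, Varga 13, Rossi 72 → Petrov.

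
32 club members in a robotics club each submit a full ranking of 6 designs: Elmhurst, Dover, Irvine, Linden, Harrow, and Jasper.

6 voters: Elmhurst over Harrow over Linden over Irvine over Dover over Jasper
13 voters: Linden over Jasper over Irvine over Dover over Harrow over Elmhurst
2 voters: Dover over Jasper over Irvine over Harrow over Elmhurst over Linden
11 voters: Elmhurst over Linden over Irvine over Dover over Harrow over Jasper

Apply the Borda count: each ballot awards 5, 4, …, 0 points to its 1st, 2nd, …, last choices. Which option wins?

Borda scores:
  Elmhurst: 6·5 + 13·0 + 2·1 + 11·5 = 87
  Dover: 6·1 + 13·2 + 2·5 + 11·2 = 64
  Irvine: 6·2 + 13·3 + 2·3 + 11·3 = 90
  Linden: 6·3 + 13·5 + 2·0 + 11·4 = 127
  Harrow: 6·4 + 13·1 + 2·2 + 11·1 = 52
  Jasper: 6·0 + 13·4 + 2·4 + 11·0 = 60
Linden has the highest total.

Linden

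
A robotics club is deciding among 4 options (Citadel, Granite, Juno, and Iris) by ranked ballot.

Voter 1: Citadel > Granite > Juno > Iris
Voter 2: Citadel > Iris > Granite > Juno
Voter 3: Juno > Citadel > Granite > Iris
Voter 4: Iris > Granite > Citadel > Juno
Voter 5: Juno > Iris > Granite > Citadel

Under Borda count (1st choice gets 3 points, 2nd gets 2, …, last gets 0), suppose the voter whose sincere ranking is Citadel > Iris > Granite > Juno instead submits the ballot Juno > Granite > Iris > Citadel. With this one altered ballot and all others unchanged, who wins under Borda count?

Juno

Borda totals with the altered ballot: Citadel 6, Granite 8, Juno 10, Iris 6.
The switch changes the winner from Citadel to Juno.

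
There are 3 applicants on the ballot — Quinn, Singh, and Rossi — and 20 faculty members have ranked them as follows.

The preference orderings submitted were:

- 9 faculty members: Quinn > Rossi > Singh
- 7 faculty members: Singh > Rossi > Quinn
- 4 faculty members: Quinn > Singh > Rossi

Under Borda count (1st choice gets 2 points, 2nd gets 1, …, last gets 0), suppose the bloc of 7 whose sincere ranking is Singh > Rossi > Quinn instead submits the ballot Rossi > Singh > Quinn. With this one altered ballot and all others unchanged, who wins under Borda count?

Borda totals with the altered ballot: Quinn 26, Singh 11, Rossi 23.
The winner is unchanged: still Quinn.

Quinn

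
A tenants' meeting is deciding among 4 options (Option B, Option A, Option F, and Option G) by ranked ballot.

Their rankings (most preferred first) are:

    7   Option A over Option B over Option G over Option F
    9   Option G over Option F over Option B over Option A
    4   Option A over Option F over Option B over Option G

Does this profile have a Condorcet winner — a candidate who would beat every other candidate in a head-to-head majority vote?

Head-to-head results (20 voters total):
Option B vs Option A: Option A wins 11–9.
Option B vs Option F: Option F wins 13–7.
Option B vs Option G: Option B wins 11–9.
Option A vs Option F: Option A wins 11–9.
Option A vs Option G: Option A wins 11–9.
Option F vs Option G: Option G wins 16–4.
Option A beats each rival — Option B (11–9), Option F (11–9), Option G (11–9) — so Option A is the Condorcet winner.

Yes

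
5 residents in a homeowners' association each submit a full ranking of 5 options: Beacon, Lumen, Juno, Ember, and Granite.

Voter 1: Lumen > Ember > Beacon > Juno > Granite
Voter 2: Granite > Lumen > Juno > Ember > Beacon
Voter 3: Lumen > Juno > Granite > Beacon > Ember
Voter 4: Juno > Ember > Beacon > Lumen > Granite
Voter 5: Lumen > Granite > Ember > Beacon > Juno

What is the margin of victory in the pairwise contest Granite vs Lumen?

3

Ballots ranking Granite above Lumen: 1.
Ballots ranking Lumen above Granite: 4.
Lumen wins 4–1, a margin of 3.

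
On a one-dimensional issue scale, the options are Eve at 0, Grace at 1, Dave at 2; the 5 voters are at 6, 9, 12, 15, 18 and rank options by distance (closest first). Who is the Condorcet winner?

With single-peaked preferences on a line, the Condorcet winner is the candidate closest to the median voter.
The median voter (position 12) is closest to Dave at 2.
Check: Dave vs Grace — voters closer to Dave: 5 of 5.

Dave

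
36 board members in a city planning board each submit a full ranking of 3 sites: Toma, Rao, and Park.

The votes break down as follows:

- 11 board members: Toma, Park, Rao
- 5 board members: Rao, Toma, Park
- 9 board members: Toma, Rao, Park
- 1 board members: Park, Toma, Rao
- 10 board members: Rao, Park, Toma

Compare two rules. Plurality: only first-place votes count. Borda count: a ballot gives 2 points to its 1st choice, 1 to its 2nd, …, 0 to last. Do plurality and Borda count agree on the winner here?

Yes

Plurality first-place counts: Toma 20, Rao 15, Park 1 → Toma.
Borda totals: Toma 46, Rao 39, Park 23 → Toma.
The two rules agree on Toma.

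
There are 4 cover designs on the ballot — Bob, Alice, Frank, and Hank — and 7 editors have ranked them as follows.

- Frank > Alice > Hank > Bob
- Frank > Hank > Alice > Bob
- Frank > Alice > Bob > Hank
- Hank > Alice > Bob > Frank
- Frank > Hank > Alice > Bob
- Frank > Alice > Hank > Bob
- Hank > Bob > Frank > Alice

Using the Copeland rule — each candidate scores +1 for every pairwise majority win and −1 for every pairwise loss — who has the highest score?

Pairwise results:
  Bob vs Alice: Alice wins 6–1.
  Bob vs Frank: Frank wins 5–2.
  Bob vs Hank: Hank wins 6–1.
  Alice vs Frank: Frank wins 6–1.
  Alice vs Hank: Hank wins 4–3.
  Frank vs Hank: Frank wins 5–2.
Copeland scores (wins − losses):
  Bob: 0 − 3 = -3
  Alice: 1 − 2 = -1
  Frank: 3 − 0 = 3
  Hank: 2 − 1 = 1
Frank has the best Copeland score.

Frank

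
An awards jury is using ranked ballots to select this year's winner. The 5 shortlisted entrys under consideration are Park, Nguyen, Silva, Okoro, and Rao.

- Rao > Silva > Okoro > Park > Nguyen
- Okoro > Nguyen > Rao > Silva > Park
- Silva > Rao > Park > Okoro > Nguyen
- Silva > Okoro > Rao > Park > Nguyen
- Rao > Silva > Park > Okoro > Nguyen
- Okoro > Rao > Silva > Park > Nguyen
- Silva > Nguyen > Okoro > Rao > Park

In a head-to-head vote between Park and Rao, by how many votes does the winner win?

Ballots ranking Park above Rao: 0.
Ballots ranking Rao above Park: 7.
Rao wins 7–0, a margin of 7.

7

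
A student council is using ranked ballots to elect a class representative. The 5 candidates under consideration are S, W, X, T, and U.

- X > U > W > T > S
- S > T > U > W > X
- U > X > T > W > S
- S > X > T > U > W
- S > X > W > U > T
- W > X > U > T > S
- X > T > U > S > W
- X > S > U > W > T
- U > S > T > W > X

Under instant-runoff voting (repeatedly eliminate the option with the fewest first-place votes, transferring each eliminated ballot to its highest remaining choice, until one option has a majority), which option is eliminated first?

T

Round 1: S 3, X 3, U 2, W 1, T 0. T has the fewest and is eliminated.
Round 2: S 3, X 3, U 2, W 1. W has the fewest and is eliminated.
Round 3: X 4, S 3, U 2. U has the fewest and is eliminated.
Round 4: X 5, S 4. X has a majority.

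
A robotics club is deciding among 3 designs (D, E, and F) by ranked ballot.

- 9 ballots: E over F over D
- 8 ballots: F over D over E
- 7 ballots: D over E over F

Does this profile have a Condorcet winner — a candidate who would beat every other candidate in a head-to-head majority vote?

Head-to-head results (24 voters total):
D vs E: D wins 15–9.
D vs F: F wins 17–7.
E vs F: E wins 16–8.
No candidate beats all others: D beats E beats F beats D, a majority cycle.

No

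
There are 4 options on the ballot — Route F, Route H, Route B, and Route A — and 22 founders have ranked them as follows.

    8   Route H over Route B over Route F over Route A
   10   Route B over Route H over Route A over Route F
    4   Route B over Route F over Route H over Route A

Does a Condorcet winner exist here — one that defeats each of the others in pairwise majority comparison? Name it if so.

Route B

Head-to-head results (22 voters total):
Route F vs Route H: Route H wins 18–4.
Route F vs Route B: Route B wins 22–0.
Route F vs Route A: Route F wins 12–10.
Route H vs Route B: Route B wins 14–8.
Route H vs Route A: Route H wins 22–0.
Route B vs Route A: Route B wins 22–0.
Route B beats each rival — Route F (22–0), Route H (14–8), Route A (22–0) — so Route B is the Condorcet winner.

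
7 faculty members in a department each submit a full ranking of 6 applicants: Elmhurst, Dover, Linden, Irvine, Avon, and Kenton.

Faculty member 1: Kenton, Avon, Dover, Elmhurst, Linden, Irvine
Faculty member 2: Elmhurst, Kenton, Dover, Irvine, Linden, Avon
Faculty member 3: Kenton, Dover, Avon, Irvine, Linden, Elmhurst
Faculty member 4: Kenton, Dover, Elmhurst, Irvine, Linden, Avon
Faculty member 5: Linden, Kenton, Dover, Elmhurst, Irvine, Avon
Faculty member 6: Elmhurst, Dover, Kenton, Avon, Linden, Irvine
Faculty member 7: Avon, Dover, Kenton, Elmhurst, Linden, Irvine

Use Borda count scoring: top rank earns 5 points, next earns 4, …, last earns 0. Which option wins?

Borda scores:
  Elmhurst: 2 + 5 + 0 + 3 + 2 + 5 + 2 = 19
  Dover: 3 + 3 + 4 + 4 + 3 + 4 + 4 = 25
  Linden: 1 + 1 + 1 + 1 + 5 + 1 + 1 = 11
  Irvine: 0 + 2 + 2 + 2 + 1 + 0 + 0 = 7
  Avon: 4 + 0 + 3 + 0 + 0 + 2 + 5 = 14
  Kenton: 5 + 4 + 5 + 5 + 4 + 3 + 3 = 29
Kenton has the highest total.

Kenton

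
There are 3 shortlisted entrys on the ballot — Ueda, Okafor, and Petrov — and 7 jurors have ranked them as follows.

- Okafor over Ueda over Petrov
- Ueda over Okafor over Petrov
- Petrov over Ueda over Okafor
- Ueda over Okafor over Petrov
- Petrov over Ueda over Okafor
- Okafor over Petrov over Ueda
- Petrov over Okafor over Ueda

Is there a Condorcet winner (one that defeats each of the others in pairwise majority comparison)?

Head-to-head results (7 voters total):
Ueda vs Okafor: Ueda wins 4–3.
Ueda vs Petrov: Petrov wins 4–3.
Okafor vs Petrov: Okafor wins 4–3.
No candidate beats all others: Ueda beats Okafor beats Petrov beats Ueda, a majority cycle.

No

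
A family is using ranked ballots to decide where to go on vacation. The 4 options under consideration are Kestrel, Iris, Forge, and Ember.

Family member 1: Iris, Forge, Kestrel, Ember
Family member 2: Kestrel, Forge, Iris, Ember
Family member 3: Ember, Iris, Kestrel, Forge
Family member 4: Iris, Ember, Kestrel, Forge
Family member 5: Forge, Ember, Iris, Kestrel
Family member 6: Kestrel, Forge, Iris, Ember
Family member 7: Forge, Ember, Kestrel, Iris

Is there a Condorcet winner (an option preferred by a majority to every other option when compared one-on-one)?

No

Head-to-head results (7 voters total):
Kestrel vs Iris: Iris wins 4–3.
Kestrel vs Forge: Kestrel wins 4–3.
Kestrel vs Ember: Ember wins 4–3.
Iris vs Forge: Forge wins 4–3.
Iris vs Ember: Iris wins 4–3.
Forge vs Ember: Forge wins 5–2.
No candidate beats all others: Kestrel beats Forge beats Iris beats Kestrel, a majority cycle.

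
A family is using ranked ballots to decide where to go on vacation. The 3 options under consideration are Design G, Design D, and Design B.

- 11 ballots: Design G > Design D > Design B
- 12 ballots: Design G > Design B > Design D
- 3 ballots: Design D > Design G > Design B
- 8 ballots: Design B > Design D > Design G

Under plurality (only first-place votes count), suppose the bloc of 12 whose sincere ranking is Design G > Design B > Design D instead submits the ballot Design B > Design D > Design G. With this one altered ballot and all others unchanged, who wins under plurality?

First-place totals with the altered ballot: Design G 11, Design D 3, Design B 20.
The switch changes the winner from Design G to Design B.

Design B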